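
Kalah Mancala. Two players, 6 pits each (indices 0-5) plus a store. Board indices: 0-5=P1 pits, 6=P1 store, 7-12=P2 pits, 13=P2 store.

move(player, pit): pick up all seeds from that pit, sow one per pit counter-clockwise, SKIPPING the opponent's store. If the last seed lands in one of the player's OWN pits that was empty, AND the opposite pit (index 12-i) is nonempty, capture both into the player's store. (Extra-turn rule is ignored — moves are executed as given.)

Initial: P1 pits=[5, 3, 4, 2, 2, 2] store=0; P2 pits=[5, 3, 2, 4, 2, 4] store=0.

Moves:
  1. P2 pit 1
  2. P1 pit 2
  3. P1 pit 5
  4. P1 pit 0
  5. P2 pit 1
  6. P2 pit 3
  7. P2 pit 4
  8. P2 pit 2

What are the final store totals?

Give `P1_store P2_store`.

Move 1: P2 pit1 -> P1=[5,3,4,2,2,2](0) P2=[5,0,3,5,3,4](0)
Move 2: P1 pit2 -> P1=[5,3,0,3,3,3](1) P2=[5,0,3,5,3,4](0)
Move 3: P1 pit5 -> P1=[5,3,0,3,3,0](2) P2=[6,1,3,5,3,4](0)
Move 4: P1 pit0 -> P1=[0,4,1,4,4,0](9) P2=[0,1,3,5,3,4](0)
Move 5: P2 pit1 -> P1=[0,4,1,4,4,0](9) P2=[0,0,4,5,3,4](0)
Move 6: P2 pit3 -> P1=[1,5,1,4,4,0](9) P2=[0,0,4,0,4,5](1)
Move 7: P2 pit4 -> P1=[2,6,1,4,4,0](9) P2=[0,0,4,0,0,6](2)
Move 8: P2 pit2 -> P1=[2,6,1,4,4,0](9) P2=[0,0,0,1,1,7](3)

Answer: 9 3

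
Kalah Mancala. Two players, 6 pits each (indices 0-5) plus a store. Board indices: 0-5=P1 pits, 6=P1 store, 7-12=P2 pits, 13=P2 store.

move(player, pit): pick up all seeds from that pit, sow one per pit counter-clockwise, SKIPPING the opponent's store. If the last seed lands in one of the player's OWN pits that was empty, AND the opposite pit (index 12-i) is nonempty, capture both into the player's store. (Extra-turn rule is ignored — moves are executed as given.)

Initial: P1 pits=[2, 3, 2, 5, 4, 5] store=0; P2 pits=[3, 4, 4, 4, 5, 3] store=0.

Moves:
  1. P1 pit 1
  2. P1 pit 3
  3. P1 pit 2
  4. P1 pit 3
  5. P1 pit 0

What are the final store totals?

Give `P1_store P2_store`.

Answer: 6 0

Derivation:
Move 1: P1 pit1 -> P1=[2,0,3,6,5,5](0) P2=[3,4,4,4,5,3](0)
Move 2: P1 pit3 -> P1=[2,0,3,0,6,6](1) P2=[4,5,5,4,5,3](0)
Move 3: P1 pit2 -> P1=[2,0,0,1,7,7](1) P2=[4,5,5,4,5,3](0)
Move 4: P1 pit3 -> P1=[2,0,0,0,8,7](1) P2=[4,5,5,4,5,3](0)
Move 5: P1 pit0 -> P1=[0,1,0,0,8,7](6) P2=[4,5,5,0,5,3](0)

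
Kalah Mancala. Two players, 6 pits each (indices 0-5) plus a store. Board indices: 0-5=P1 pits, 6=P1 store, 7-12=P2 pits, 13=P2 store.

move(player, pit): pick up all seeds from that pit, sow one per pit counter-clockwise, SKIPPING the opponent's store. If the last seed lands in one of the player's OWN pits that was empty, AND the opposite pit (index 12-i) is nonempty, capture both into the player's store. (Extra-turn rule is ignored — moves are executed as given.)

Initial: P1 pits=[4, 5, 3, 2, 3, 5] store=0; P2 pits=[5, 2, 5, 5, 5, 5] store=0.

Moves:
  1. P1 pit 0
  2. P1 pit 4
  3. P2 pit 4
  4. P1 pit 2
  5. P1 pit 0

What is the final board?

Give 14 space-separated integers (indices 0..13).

Answer: 0 8 0 4 1 7 2 7 3 5 5 0 6 1

Derivation:
Move 1: P1 pit0 -> P1=[0,6,4,3,4,5](0) P2=[5,2,5,5,5,5](0)
Move 2: P1 pit4 -> P1=[0,6,4,3,0,6](1) P2=[6,3,5,5,5,5](0)
Move 3: P2 pit4 -> P1=[1,7,5,3,0,6](1) P2=[6,3,5,5,0,6](1)
Move 4: P1 pit2 -> P1=[1,7,0,4,1,7](2) P2=[7,3,5,5,0,6](1)
Move 5: P1 pit0 -> P1=[0,8,0,4,1,7](2) P2=[7,3,5,5,0,6](1)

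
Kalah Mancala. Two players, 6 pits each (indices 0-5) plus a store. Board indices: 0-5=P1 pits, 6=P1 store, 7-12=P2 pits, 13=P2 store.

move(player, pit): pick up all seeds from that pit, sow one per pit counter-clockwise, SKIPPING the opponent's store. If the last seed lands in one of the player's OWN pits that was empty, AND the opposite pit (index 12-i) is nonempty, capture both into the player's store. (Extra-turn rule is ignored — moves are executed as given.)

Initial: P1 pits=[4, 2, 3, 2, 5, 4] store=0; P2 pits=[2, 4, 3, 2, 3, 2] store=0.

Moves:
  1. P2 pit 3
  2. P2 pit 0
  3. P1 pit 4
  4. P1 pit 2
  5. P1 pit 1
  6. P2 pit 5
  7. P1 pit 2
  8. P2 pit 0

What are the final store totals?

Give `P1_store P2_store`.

Move 1: P2 pit3 -> P1=[4,2,3,2,5,4](0) P2=[2,4,3,0,4,3](0)
Move 2: P2 pit0 -> P1=[4,2,3,2,5,4](0) P2=[0,5,4,0,4,3](0)
Move 3: P1 pit4 -> P1=[4,2,3,2,0,5](1) P2=[1,6,5,0,4,3](0)
Move 4: P1 pit2 -> P1=[4,2,0,3,1,6](1) P2=[1,6,5,0,4,3](0)
Move 5: P1 pit1 -> P1=[4,0,1,4,1,6](1) P2=[1,6,5,0,4,3](0)
Move 6: P2 pit5 -> P1=[5,1,1,4,1,6](1) P2=[1,6,5,0,4,0](1)
Move 7: P1 pit2 -> P1=[5,1,0,5,1,6](1) P2=[1,6,5,0,4,0](1)
Move 8: P2 pit0 -> P1=[5,1,0,5,1,6](1) P2=[0,7,5,0,4,0](1)

Answer: 1 1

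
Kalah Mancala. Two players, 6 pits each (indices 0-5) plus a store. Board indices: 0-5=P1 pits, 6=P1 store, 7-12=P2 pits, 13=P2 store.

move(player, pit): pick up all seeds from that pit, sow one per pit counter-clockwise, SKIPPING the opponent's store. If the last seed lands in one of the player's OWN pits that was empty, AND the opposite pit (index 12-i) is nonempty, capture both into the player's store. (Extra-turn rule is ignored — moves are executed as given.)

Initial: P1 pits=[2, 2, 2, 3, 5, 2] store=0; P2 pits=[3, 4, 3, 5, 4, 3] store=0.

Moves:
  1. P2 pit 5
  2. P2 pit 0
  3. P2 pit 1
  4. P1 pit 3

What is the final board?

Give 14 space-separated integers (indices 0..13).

Answer: 3 3 2 0 6 3 1 0 0 5 7 5 1 2

Derivation:
Move 1: P2 pit5 -> P1=[3,3,2,3,5,2](0) P2=[3,4,3,5,4,0](1)
Move 2: P2 pit0 -> P1=[3,3,2,3,5,2](0) P2=[0,5,4,6,4,0](1)
Move 3: P2 pit1 -> P1=[3,3,2,3,5,2](0) P2=[0,0,5,7,5,1](2)
Move 4: P1 pit3 -> P1=[3,3,2,0,6,3](1) P2=[0,0,5,7,5,1](2)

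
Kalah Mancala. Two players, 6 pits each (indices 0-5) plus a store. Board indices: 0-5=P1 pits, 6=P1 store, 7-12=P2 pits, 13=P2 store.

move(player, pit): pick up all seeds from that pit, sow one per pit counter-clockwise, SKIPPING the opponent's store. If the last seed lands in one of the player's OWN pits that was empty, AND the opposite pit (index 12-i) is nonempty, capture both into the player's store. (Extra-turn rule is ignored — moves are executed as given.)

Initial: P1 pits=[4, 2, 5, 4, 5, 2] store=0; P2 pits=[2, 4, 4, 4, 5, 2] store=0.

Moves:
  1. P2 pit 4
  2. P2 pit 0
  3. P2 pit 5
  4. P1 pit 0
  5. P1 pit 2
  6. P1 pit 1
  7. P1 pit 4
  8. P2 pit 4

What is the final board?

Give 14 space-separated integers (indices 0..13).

Answer: 0 0 1 7 0 6 4 2 7 7 5 0 2 2

Derivation:
Move 1: P2 pit4 -> P1=[5,3,6,4,5,2](0) P2=[2,4,4,4,0,3](1)
Move 2: P2 pit0 -> P1=[5,3,6,4,5,2](0) P2=[0,5,5,4,0,3](1)
Move 3: P2 pit5 -> P1=[6,4,6,4,5,2](0) P2=[0,5,5,4,0,0](2)
Move 4: P1 pit0 -> P1=[0,5,7,5,6,3](1) P2=[0,5,5,4,0,0](2)
Move 5: P1 pit2 -> P1=[0,5,0,6,7,4](2) P2=[1,6,6,4,0,0](2)
Move 6: P1 pit1 -> P1=[0,0,1,7,8,5](3) P2=[1,6,6,4,0,0](2)
Move 7: P1 pit4 -> P1=[0,0,1,7,0,6](4) P2=[2,7,7,5,1,1](2)
Move 8: P2 pit4 -> P1=[0,0,1,7,0,6](4) P2=[2,7,7,5,0,2](2)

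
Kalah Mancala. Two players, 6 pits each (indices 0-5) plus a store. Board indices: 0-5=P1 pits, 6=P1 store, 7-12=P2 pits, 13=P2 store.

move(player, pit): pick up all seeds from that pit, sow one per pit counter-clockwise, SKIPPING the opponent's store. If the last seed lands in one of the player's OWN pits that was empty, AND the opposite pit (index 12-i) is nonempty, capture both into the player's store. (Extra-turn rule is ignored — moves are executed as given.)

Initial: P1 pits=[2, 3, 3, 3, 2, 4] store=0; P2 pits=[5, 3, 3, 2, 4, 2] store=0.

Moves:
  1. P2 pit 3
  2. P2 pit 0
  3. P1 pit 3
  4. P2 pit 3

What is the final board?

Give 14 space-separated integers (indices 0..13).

Answer: 2 3 3 0 3 5 1 0 4 4 0 7 4 0

Derivation:
Move 1: P2 pit3 -> P1=[2,3,3,3,2,4](0) P2=[5,3,3,0,5,3](0)
Move 2: P2 pit0 -> P1=[2,3,3,3,2,4](0) P2=[0,4,4,1,6,4](0)
Move 3: P1 pit3 -> P1=[2,3,3,0,3,5](1) P2=[0,4,4,1,6,4](0)
Move 4: P2 pit3 -> P1=[2,3,3,0,3,5](1) P2=[0,4,4,0,7,4](0)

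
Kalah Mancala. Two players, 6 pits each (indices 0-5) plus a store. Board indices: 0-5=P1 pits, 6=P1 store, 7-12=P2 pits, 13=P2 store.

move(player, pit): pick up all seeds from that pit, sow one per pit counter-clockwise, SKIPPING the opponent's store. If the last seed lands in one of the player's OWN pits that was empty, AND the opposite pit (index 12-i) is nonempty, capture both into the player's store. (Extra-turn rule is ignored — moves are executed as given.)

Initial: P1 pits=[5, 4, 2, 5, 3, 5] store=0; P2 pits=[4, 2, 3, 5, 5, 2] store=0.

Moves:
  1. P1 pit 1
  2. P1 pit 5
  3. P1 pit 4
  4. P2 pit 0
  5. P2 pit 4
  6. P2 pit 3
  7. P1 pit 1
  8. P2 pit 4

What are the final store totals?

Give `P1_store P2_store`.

Answer: 2 3

Derivation:
Move 1: P1 pit1 -> P1=[5,0,3,6,4,6](0) P2=[4,2,3,5,5,2](0)
Move 2: P1 pit5 -> P1=[5,0,3,6,4,0](1) P2=[5,3,4,6,6,2](0)
Move 3: P1 pit4 -> P1=[5,0,3,6,0,1](2) P2=[6,4,4,6,6,2](0)
Move 4: P2 pit0 -> P1=[5,0,3,6,0,1](2) P2=[0,5,5,7,7,3](1)
Move 5: P2 pit4 -> P1=[6,1,4,7,1,1](2) P2=[0,5,5,7,0,4](2)
Move 6: P2 pit3 -> P1=[7,2,5,8,1,1](2) P2=[0,5,5,0,1,5](3)
Move 7: P1 pit1 -> P1=[7,0,6,9,1,1](2) P2=[0,5,5,0,1,5](3)
Move 8: P2 pit4 -> P1=[7,0,6,9,1,1](2) P2=[0,5,5,0,0,6](3)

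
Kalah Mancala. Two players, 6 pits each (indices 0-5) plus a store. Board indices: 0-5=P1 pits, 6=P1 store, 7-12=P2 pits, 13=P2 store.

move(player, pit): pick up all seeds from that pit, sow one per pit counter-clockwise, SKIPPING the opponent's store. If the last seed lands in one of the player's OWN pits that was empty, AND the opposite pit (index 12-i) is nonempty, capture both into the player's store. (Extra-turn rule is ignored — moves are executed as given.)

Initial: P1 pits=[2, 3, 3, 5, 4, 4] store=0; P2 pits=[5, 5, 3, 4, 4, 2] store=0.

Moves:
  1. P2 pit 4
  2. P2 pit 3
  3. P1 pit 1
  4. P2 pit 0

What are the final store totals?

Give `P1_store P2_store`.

Answer: 0 2

Derivation:
Move 1: P2 pit4 -> P1=[3,4,3,5,4,4](0) P2=[5,5,3,4,0,3](1)
Move 2: P2 pit3 -> P1=[4,4,3,5,4,4](0) P2=[5,5,3,0,1,4](2)
Move 3: P1 pit1 -> P1=[4,0,4,6,5,5](0) P2=[5,5,3,0,1,4](2)
Move 4: P2 pit0 -> P1=[4,0,4,6,5,5](0) P2=[0,6,4,1,2,5](2)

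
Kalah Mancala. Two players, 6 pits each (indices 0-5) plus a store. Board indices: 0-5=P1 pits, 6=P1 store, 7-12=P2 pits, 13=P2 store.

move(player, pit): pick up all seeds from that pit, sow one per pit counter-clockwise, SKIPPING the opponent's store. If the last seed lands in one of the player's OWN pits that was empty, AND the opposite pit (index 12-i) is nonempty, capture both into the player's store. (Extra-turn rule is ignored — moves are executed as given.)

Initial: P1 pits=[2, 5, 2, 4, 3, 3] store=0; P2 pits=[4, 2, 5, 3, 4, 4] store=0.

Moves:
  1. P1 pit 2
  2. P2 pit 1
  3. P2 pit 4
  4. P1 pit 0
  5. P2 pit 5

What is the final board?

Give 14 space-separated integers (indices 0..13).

Answer: 1 8 2 7 4 3 0 4 0 6 4 0 0 2

Derivation:
Move 1: P1 pit2 -> P1=[2,5,0,5,4,3](0) P2=[4,2,5,3,4,4](0)
Move 2: P2 pit1 -> P1=[2,5,0,5,4,3](0) P2=[4,0,6,4,4,4](0)
Move 3: P2 pit4 -> P1=[3,6,0,5,4,3](0) P2=[4,0,6,4,0,5](1)
Move 4: P1 pit0 -> P1=[0,7,1,6,4,3](0) P2=[4,0,6,4,0,5](1)
Move 5: P2 pit5 -> P1=[1,8,2,7,4,3](0) P2=[4,0,6,4,0,0](2)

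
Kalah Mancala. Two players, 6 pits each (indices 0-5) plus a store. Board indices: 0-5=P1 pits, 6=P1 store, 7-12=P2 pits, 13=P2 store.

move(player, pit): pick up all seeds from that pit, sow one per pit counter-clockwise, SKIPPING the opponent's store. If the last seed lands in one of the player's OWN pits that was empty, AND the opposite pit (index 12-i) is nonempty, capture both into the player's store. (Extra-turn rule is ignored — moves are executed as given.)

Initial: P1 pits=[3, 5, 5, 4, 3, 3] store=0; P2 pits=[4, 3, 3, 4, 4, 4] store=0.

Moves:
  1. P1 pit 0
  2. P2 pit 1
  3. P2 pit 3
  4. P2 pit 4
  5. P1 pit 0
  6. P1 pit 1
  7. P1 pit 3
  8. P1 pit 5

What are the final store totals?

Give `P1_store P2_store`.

Answer: 3 2

Derivation:
Move 1: P1 pit0 -> P1=[0,6,6,5,3,3](0) P2=[4,3,3,4,4,4](0)
Move 2: P2 pit1 -> P1=[0,6,6,5,3,3](0) P2=[4,0,4,5,5,4](0)
Move 3: P2 pit3 -> P1=[1,7,6,5,3,3](0) P2=[4,0,4,0,6,5](1)
Move 4: P2 pit4 -> P1=[2,8,7,6,3,3](0) P2=[4,0,4,0,0,6](2)
Move 5: P1 pit0 -> P1=[0,9,8,6,3,3](0) P2=[4,0,4,0,0,6](2)
Move 6: P1 pit1 -> P1=[0,0,9,7,4,4](1) P2=[5,1,5,1,0,6](2)
Move 7: P1 pit3 -> P1=[0,0,9,0,5,5](2) P2=[6,2,6,2,0,6](2)
Move 8: P1 pit5 -> P1=[0,0,9,0,5,0](3) P2=[7,3,7,3,0,6](2)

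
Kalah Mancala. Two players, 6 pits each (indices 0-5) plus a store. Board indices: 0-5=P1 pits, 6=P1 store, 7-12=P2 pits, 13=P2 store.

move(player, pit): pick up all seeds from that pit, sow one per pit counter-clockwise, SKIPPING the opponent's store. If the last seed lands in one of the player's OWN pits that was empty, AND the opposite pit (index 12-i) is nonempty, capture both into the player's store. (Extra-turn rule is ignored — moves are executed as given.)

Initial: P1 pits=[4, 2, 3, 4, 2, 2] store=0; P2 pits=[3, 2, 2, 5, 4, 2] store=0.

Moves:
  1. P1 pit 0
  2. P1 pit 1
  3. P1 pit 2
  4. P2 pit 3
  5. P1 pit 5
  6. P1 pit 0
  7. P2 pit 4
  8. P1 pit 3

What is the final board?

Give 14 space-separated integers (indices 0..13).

Move 1: P1 pit0 -> P1=[0,3,4,5,3,2](0) P2=[3,2,2,5,4,2](0)
Move 2: P1 pit1 -> P1=[0,0,5,6,4,2](0) P2=[3,2,2,5,4,2](0)
Move 3: P1 pit2 -> P1=[0,0,0,7,5,3](1) P2=[4,2,2,5,4,2](0)
Move 4: P2 pit3 -> P1=[1,1,0,7,5,3](1) P2=[4,2,2,0,5,3](1)
Move 5: P1 pit5 -> P1=[1,1,0,7,5,0](2) P2=[5,3,2,0,5,3](1)
Move 6: P1 pit0 -> P1=[0,2,0,7,5,0](2) P2=[5,3,2,0,5,3](1)
Move 7: P2 pit4 -> P1=[1,3,1,7,5,0](2) P2=[5,3,2,0,0,4](2)
Move 8: P1 pit3 -> P1=[1,3,1,0,6,1](3) P2=[6,4,3,1,0,4](2)

Answer: 1 3 1 0 6 1 3 6 4 3 1 0 4 2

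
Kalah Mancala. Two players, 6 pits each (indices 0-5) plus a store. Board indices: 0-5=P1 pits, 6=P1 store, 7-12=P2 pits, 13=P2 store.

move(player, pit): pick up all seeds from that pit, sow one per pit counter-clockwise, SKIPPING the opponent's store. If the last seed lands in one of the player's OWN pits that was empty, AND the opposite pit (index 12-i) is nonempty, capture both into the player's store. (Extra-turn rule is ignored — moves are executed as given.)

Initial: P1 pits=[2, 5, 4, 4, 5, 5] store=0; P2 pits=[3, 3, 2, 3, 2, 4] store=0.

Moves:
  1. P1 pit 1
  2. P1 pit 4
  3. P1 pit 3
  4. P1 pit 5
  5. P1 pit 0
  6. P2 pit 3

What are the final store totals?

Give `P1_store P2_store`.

Answer: 9 1

Derivation:
Move 1: P1 pit1 -> P1=[2,0,5,5,6,6](1) P2=[3,3,2,3,2,4](0)
Move 2: P1 pit4 -> P1=[2,0,5,5,0,7](2) P2=[4,4,3,4,2,4](0)
Move 3: P1 pit3 -> P1=[2,0,5,0,1,8](3) P2=[5,5,3,4,2,4](0)
Move 4: P1 pit5 -> P1=[3,0,5,0,1,0](4) P2=[6,6,4,5,3,5](0)
Move 5: P1 pit0 -> P1=[0,1,6,0,1,0](9) P2=[6,6,0,5,3,5](0)
Move 6: P2 pit3 -> P1=[1,2,6,0,1,0](9) P2=[6,6,0,0,4,6](1)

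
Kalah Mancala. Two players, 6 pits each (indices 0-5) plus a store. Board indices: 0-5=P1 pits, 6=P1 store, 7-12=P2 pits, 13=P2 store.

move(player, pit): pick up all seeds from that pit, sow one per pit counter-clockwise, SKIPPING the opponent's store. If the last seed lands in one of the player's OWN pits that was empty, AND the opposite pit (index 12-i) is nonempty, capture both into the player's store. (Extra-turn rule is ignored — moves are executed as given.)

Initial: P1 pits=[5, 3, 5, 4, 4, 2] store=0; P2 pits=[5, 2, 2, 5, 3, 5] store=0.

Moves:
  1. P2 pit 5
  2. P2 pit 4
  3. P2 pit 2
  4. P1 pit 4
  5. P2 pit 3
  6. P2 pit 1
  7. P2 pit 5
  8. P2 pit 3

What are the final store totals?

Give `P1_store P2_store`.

Answer: 1 9

Derivation:
Move 1: P2 pit5 -> P1=[6,4,6,5,4,2](0) P2=[5,2,2,5,3,0](1)
Move 2: P2 pit4 -> P1=[7,4,6,5,4,2](0) P2=[5,2,2,5,0,1](2)
Move 3: P2 pit2 -> P1=[7,0,6,5,4,2](0) P2=[5,2,0,6,0,1](7)
Move 4: P1 pit4 -> P1=[7,0,6,5,0,3](1) P2=[6,3,0,6,0,1](7)
Move 5: P2 pit3 -> P1=[8,1,7,5,0,3](1) P2=[6,3,0,0,1,2](8)
Move 6: P2 pit1 -> P1=[8,1,7,5,0,3](1) P2=[6,0,1,1,2,2](8)
Move 7: P2 pit5 -> P1=[9,1,7,5,0,3](1) P2=[6,0,1,1,2,0](9)
Move 8: P2 pit3 -> P1=[9,1,7,5,0,3](1) P2=[6,0,1,0,3,0](9)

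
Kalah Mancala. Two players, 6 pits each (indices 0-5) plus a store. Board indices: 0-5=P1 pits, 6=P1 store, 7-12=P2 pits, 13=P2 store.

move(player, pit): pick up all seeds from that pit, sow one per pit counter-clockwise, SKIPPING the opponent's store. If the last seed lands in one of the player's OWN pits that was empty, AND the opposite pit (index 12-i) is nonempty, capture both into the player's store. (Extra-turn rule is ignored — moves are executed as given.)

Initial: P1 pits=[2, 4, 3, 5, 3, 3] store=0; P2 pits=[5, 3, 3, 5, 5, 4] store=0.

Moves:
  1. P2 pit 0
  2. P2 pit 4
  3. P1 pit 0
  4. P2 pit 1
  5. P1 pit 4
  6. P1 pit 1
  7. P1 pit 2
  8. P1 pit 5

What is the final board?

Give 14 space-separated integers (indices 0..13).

Answer: 0 0 0 9 2 0 4 4 2 6 8 2 7 1

Derivation:
Move 1: P2 pit0 -> P1=[2,4,3,5,3,3](0) P2=[0,4,4,6,6,5](0)
Move 2: P2 pit4 -> P1=[3,5,4,6,3,3](0) P2=[0,4,4,6,0,6](1)
Move 3: P1 pit0 -> P1=[0,6,5,7,3,3](0) P2=[0,4,4,6,0,6](1)
Move 4: P2 pit1 -> P1=[0,6,5,7,3,3](0) P2=[0,0,5,7,1,7](1)
Move 5: P1 pit4 -> P1=[0,6,5,7,0,4](1) P2=[1,0,5,7,1,7](1)
Move 6: P1 pit1 -> P1=[0,0,6,8,1,5](2) P2=[2,0,5,7,1,7](1)
Move 7: P1 pit2 -> P1=[0,0,0,9,2,6](3) P2=[3,1,5,7,1,7](1)
Move 8: P1 pit5 -> P1=[0,0,0,9,2,0](4) P2=[4,2,6,8,2,7](1)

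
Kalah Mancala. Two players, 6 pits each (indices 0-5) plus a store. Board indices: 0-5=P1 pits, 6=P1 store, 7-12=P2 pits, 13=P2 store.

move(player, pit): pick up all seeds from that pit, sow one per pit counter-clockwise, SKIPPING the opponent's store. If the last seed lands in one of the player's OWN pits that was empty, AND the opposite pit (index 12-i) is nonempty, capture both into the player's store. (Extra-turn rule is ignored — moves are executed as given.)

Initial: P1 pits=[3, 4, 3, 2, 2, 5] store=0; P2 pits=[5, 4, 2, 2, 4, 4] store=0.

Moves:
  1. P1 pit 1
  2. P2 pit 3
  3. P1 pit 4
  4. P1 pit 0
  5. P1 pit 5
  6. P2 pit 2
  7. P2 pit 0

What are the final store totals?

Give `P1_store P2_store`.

Move 1: P1 pit1 -> P1=[3,0,4,3,3,6](0) P2=[5,4,2,2,4,4](0)
Move 2: P2 pit3 -> P1=[3,0,4,3,3,6](0) P2=[5,4,2,0,5,5](0)
Move 3: P1 pit4 -> P1=[3,0,4,3,0,7](1) P2=[6,4,2,0,5,5](0)
Move 4: P1 pit0 -> P1=[0,1,5,4,0,7](1) P2=[6,4,2,0,5,5](0)
Move 5: P1 pit5 -> P1=[0,1,5,4,0,0](2) P2=[7,5,3,1,6,6](0)
Move 6: P2 pit2 -> P1=[0,1,5,4,0,0](2) P2=[7,5,0,2,7,7](0)
Move 7: P2 pit0 -> P1=[1,1,5,4,0,0](2) P2=[0,6,1,3,8,8](1)

Answer: 2 1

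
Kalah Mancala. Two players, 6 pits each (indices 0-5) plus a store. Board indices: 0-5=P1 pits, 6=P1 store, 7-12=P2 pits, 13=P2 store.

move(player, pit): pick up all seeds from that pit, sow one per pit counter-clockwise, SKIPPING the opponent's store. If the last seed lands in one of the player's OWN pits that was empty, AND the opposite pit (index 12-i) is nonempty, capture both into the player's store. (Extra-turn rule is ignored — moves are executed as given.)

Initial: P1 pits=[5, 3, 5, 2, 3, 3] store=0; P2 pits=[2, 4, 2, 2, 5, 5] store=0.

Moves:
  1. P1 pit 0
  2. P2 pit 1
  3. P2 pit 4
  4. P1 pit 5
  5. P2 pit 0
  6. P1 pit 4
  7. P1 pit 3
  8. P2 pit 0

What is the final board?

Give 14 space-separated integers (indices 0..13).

Answer: 1 5 7 0 1 2 3 0 4 6 4 0 7 1

Derivation:
Move 1: P1 pit0 -> P1=[0,4,6,3,4,4](0) P2=[2,4,2,2,5,5](0)
Move 2: P2 pit1 -> P1=[0,4,6,3,4,4](0) P2=[2,0,3,3,6,6](0)
Move 3: P2 pit4 -> P1=[1,5,7,4,4,4](0) P2=[2,0,3,3,0,7](1)
Move 4: P1 pit5 -> P1=[1,5,7,4,4,0](1) P2=[3,1,4,3,0,7](1)
Move 5: P2 pit0 -> P1=[1,5,7,4,4,0](1) P2=[0,2,5,4,0,7](1)
Move 6: P1 pit4 -> P1=[1,5,7,4,0,1](2) P2=[1,3,5,4,0,7](1)
Move 7: P1 pit3 -> P1=[1,5,7,0,1,2](3) P2=[2,3,5,4,0,7](1)
Move 8: P2 pit0 -> P1=[1,5,7,0,1,2](3) P2=[0,4,6,4,0,7](1)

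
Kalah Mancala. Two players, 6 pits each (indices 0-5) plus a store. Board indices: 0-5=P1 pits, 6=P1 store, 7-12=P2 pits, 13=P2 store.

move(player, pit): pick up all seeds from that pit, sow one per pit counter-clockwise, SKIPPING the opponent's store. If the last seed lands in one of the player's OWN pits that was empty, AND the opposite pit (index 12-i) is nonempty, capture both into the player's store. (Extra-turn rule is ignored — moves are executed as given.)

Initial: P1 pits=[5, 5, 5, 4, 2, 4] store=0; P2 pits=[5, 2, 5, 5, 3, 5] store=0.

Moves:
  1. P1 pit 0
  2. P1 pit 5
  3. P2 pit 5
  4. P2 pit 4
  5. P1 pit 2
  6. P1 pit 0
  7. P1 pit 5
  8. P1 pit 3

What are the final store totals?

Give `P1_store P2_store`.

Answer: 11 2

Derivation:
Move 1: P1 pit0 -> P1=[0,6,6,5,3,5](0) P2=[5,2,5,5,3,5](0)
Move 2: P1 pit5 -> P1=[0,6,6,5,3,0](1) P2=[6,3,6,6,3,5](0)
Move 3: P2 pit5 -> P1=[1,7,7,6,3,0](1) P2=[6,3,6,6,3,0](1)
Move 4: P2 pit4 -> P1=[2,7,7,6,3,0](1) P2=[6,3,6,6,0,1](2)
Move 5: P1 pit2 -> P1=[2,7,0,7,4,1](2) P2=[7,4,7,6,0,1](2)
Move 6: P1 pit0 -> P1=[0,8,0,7,4,1](9) P2=[7,4,7,0,0,1](2)
Move 7: P1 pit5 -> P1=[0,8,0,7,4,0](10) P2=[7,4,7,0,0,1](2)
Move 8: P1 pit3 -> P1=[0,8,0,0,5,1](11) P2=[8,5,8,1,0,1](2)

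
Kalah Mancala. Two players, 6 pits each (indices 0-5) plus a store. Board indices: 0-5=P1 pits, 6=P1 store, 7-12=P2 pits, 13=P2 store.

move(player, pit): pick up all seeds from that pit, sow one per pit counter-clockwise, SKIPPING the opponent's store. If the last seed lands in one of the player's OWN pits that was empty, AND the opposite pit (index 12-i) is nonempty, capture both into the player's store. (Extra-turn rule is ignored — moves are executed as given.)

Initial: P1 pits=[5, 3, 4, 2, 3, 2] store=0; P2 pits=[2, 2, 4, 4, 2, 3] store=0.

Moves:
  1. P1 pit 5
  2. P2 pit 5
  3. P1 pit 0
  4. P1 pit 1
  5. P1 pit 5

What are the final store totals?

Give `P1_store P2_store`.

Answer: 4 1

Derivation:
Move 1: P1 pit5 -> P1=[5,3,4,2,3,0](1) P2=[3,2,4,4,2,3](0)
Move 2: P2 pit5 -> P1=[6,4,4,2,3,0](1) P2=[3,2,4,4,2,0](1)
Move 3: P1 pit0 -> P1=[0,5,5,3,4,1](2) P2=[3,2,4,4,2,0](1)
Move 4: P1 pit1 -> P1=[0,0,6,4,5,2](3) P2=[3,2,4,4,2,0](1)
Move 5: P1 pit5 -> P1=[0,0,6,4,5,0](4) P2=[4,2,4,4,2,0](1)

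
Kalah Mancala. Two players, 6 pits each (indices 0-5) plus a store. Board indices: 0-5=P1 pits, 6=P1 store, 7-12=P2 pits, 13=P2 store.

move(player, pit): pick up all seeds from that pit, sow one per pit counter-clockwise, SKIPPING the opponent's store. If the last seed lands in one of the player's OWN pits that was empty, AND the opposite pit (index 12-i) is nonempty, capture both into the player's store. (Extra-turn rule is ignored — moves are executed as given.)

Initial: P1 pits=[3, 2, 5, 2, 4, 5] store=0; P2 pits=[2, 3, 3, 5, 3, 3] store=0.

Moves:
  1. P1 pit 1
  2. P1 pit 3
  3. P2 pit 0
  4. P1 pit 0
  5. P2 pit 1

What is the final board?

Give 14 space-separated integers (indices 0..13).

Move 1: P1 pit1 -> P1=[3,0,6,3,4,5](0) P2=[2,3,3,5,3,3](0)
Move 2: P1 pit3 -> P1=[3,0,6,0,5,6](1) P2=[2,3,3,5,3,3](0)
Move 3: P2 pit0 -> P1=[3,0,6,0,5,6](1) P2=[0,4,4,5,3,3](0)
Move 4: P1 pit0 -> P1=[0,1,7,0,5,6](6) P2=[0,4,0,5,3,3](0)
Move 5: P2 pit1 -> P1=[0,1,7,0,5,6](6) P2=[0,0,1,6,4,4](0)

Answer: 0 1 7 0 5 6 6 0 0 1 6 4 4 0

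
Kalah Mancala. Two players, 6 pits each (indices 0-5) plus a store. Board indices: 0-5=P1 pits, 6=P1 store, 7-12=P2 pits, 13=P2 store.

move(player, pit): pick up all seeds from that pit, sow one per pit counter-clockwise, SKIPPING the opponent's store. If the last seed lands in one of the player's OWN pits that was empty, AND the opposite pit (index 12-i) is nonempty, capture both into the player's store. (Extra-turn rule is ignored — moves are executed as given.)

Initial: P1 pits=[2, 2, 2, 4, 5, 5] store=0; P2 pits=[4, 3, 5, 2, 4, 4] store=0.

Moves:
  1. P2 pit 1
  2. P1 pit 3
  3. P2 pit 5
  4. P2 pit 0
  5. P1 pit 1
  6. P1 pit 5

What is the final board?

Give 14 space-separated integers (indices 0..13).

Answer: 0 0 4 1 7 0 2 1 2 8 5 7 0 5

Derivation:
Move 1: P2 pit1 -> P1=[2,2,2,4,5,5](0) P2=[4,0,6,3,5,4](0)
Move 2: P1 pit3 -> P1=[2,2,2,0,6,6](1) P2=[5,0,6,3,5,4](0)
Move 3: P2 pit5 -> P1=[3,3,3,0,6,6](1) P2=[5,0,6,3,5,0](1)
Move 4: P2 pit0 -> P1=[0,3,3,0,6,6](1) P2=[0,1,7,4,6,0](5)
Move 5: P1 pit1 -> P1=[0,0,4,1,7,6](1) P2=[0,1,7,4,6,0](5)
Move 6: P1 pit5 -> P1=[0,0,4,1,7,0](2) P2=[1,2,8,5,7,0](5)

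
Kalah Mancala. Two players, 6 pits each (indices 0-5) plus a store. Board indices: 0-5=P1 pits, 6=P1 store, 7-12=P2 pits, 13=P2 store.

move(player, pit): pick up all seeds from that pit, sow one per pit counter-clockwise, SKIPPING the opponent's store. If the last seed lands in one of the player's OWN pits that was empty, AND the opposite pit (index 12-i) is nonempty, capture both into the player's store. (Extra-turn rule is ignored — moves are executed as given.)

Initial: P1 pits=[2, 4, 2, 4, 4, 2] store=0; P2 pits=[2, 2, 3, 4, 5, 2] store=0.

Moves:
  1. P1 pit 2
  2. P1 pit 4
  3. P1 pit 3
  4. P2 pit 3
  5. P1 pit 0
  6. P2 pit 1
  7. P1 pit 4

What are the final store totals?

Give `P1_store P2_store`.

Answer: 7 1

Derivation:
Move 1: P1 pit2 -> P1=[2,4,0,5,5,2](0) P2=[2,2,3,4,5,2](0)
Move 2: P1 pit4 -> P1=[2,4,0,5,0,3](1) P2=[3,3,4,4,5,2](0)
Move 3: P1 pit3 -> P1=[2,4,0,0,1,4](2) P2=[4,4,4,4,5,2](0)
Move 4: P2 pit3 -> P1=[3,4,0,0,1,4](2) P2=[4,4,4,0,6,3](1)
Move 5: P1 pit0 -> P1=[0,5,1,0,1,4](7) P2=[4,4,0,0,6,3](1)
Move 6: P2 pit1 -> P1=[0,5,1,0,1,4](7) P2=[4,0,1,1,7,4](1)
Move 7: P1 pit4 -> P1=[0,5,1,0,0,5](7) P2=[4,0,1,1,7,4](1)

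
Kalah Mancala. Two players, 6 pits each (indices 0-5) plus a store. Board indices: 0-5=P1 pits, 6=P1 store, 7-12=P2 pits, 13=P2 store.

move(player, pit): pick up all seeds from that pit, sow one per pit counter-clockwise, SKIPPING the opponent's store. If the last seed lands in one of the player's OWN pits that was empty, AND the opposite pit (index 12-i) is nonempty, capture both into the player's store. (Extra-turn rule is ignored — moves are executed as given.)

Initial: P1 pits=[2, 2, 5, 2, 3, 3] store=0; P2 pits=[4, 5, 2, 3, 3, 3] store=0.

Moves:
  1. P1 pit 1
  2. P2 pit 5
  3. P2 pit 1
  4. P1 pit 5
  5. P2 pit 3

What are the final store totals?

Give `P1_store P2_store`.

Move 1: P1 pit1 -> P1=[2,0,6,3,3,3](0) P2=[4,5,2,3,3,3](0)
Move 2: P2 pit5 -> P1=[3,1,6,3,3,3](0) P2=[4,5,2,3,3,0](1)
Move 3: P2 pit1 -> P1=[3,1,6,3,3,3](0) P2=[4,0,3,4,4,1](2)
Move 4: P1 pit5 -> P1=[3,1,6,3,3,0](1) P2=[5,1,3,4,4,1](2)
Move 5: P2 pit3 -> P1=[4,1,6,3,3,0](1) P2=[5,1,3,0,5,2](3)

Answer: 1 3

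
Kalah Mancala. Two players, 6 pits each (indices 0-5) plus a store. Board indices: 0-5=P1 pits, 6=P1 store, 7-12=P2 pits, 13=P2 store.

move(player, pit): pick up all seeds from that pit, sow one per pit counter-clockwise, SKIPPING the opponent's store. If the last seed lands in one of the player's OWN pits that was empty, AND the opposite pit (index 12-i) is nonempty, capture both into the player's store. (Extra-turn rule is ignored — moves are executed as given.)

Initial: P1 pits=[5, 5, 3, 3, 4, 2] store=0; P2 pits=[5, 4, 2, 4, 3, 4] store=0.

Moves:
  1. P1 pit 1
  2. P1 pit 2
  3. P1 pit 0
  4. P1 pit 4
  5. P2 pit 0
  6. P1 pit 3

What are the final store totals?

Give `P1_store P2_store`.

Answer: 4 1

Derivation:
Move 1: P1 pit1 -> P1=[5,0,4,4,5,3](1) P2=[5,4,2,4,3,4](0)
Move 2: P1 pit2 -> P1=[5,0,0,5,6,4](2) P2=[5,4,2,4,3,4](0)
Move 3: P1 pit0 -> P1=[0,1,1,6,7,5](2) P2=[5,4,2,4,3,4](0)
Move 4: P1 pit4 -> P1=[0,1,1,6,0,6](3) P2=[6,5,3,5,4,4](0)
Move 5: P2 pit0 -> P1=[0,1,1,6,0,6](3) P2=[0,6,4,6,5,5](1)
Move 6: P1 pit3 -> P1=[0,1,1,0,1,7](4) P2=[1,7,5,6,5,5](1)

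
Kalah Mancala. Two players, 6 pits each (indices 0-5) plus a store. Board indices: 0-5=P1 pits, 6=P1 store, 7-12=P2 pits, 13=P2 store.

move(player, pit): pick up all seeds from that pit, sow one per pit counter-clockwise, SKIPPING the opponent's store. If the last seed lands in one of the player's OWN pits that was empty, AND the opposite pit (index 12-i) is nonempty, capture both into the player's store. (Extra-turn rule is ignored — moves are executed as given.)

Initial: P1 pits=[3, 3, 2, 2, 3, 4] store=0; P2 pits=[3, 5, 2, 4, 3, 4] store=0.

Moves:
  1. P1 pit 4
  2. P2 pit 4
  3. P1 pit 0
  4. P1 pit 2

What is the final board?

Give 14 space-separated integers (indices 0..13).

Move 1: P1 pit4 -> P1=[3,3,2,2,0,5](1) P2=[4,5,2,4,3,4](0)
Move 2: P2 pit4 -> P1=[4,3,2,2,0,5](1) P2=[4,5,2,4,0,5](1)
Move 3: P1 pit0 -> P1=[0,4,3,3,0,5](7) P2=[4,0,2,4,0,5](1)
Move 4: P1 pit2 -> P1=[0,4,0,4,1,6](7) P2=[4,0,2,4,0,5](1)

Answer: 0 4 0 4 1 6 7 4 0 2 4 0 5 1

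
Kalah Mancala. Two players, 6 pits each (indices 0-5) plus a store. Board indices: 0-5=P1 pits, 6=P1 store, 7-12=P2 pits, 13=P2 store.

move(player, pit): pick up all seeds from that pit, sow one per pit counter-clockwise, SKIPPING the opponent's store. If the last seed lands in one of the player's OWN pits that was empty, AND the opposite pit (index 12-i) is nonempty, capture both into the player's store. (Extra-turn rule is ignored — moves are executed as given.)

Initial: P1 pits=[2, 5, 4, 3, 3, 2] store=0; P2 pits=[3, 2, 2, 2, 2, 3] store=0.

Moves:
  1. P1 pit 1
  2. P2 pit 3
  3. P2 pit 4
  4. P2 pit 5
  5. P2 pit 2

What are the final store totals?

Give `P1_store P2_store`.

Move 1: P1 pit1 -> P1=[2,0,5,4,4,3](1) P2=[3,2,2,2,2,3](0)
Move 2: P2 pit3 -> P1=[2,0,5,4,4,3](1) P2=[3,2,2,0,3,4](0)
Move 3: P2 pit4 -> P1=[3,0,5,4,4,3](1) P2=[3,2,2,0,0,5](1)
Move 4: P2 pit5 -> P1=[4,1,6,5,4,3](1) P2=[3,2,2,0,0,0](2)
Move 5: P2 pit2 -> P1=[4,0,6,5,4,3](1) P2=[3,2,0,1,0,0](4)

Answer: 1 4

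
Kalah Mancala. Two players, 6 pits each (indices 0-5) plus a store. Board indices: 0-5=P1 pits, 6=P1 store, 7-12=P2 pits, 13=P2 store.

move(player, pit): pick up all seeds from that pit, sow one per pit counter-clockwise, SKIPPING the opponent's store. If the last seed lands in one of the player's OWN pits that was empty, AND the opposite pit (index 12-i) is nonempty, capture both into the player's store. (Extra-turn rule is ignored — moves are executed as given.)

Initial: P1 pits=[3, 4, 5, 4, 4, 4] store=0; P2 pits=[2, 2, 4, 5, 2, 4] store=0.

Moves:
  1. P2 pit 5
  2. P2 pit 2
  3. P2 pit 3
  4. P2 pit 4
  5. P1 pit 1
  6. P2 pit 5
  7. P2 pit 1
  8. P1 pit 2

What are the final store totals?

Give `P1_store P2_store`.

Move 1: P2 pit5 -> P1=[4,5,6,4,4,4](0) P2=[2,2,4,5,2,0](1)
Move 2: P2 pit2 -> P1=[4,5,6,4,4,4](0) P2=[2,2,0,6,3,1](2)
Move 3: P2 pit3 -> P1=[5,6,7,4,4,4](0) P2=[2,2,0,0,4,2](3)
Move 4: P2 pit4 -> P1=[6,7,7,4,4,4](0) P2=[2,2,0,0,0,3](4)
Move 5: P1 pit1 -> P1=[6,0,8,5,5,5](1) P2=[3,3,0,0,0,3](4)
Move 6: P2 pit5 -> P1=[7,1,8,5,5,5](1) P2=[3,3,0,0,0,0](5)
Move 7: P2 pit1 -> P1=[7,0,8,5,5,5](1) P2=[3,0,1,1,0,0](7)
Move 8: P1 pit2 -> P1=[7,0,0,6,6,6](2) P2=[4,1,2,2,0,0](7)

Answer: 2 7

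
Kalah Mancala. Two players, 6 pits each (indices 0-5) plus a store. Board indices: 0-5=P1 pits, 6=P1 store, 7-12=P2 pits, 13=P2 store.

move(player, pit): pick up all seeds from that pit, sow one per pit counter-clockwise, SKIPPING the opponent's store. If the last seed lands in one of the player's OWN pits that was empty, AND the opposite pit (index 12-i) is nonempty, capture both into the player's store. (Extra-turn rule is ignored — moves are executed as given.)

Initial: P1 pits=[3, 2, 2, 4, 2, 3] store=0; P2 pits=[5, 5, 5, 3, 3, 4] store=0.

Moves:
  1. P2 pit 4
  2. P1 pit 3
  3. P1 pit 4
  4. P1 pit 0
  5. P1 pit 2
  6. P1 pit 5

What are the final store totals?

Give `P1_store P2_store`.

Answer: 9 1

Derivation:
Move 1: P2 pit4 -> P1=[4,2,2,4,2,3](0) P2=[5,5,5,3,0,5](1)
Move 2: P1 pit3 -> P1=[4,2,2,0,3,4](1) P2=[6,5,5,3,0,5](1)
Move 3: P1 pit4 -> P1=[4,2,2,0,0,5](2) P2=[7,5,5,3,0,5](1)
Move 4: P1 pit0 -> P1=[0,3,3,1,0,5](8) P2=[7,0,5,3,0,5](1)
Move 5: P1 pit2 -> P1=[0,3,0,2,1,6](8) P2=[7,0,5,3,0,5](1)
Move 6: P1 pit5 -> P1=[0,3,0,2,1,0](9) P2=[8,1,6,4,1,5](1)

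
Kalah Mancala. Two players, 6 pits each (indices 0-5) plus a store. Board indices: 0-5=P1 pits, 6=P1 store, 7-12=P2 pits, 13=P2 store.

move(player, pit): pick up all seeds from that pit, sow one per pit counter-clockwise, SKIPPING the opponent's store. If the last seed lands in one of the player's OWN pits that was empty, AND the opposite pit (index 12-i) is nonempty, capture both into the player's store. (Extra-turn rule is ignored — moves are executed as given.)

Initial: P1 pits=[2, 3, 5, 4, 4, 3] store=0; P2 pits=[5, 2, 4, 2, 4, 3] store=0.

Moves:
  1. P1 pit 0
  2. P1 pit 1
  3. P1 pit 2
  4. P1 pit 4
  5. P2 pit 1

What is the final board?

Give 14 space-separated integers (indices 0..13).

Move 1: P1 pit0 -> P1=[0,4,6,4,4,3](0) P2=[5,2,4,2,4,3](0)
Move 2: P1 pit1 -> P1=[0,0,7,5,5,4](0) P2=[5,2,4,2,4,3](0)
Move 3: P1 pit2 -> P1=[0,0,0,6,6,5](1) P2=[6,3,5,2,4,3](0)
Move 4: P1 pit4 -> P1=[0,0,0,6,0,6](2) P2=[7,4,6,3,4,3](0)
Move 5: P2 pit1 -> P1=[0,0,0,6,0,6](2) P2=[7,0,7,4,5,4](0)

Answer: 0 0 0 6 0 6 2 7 0 7 4 5 4 0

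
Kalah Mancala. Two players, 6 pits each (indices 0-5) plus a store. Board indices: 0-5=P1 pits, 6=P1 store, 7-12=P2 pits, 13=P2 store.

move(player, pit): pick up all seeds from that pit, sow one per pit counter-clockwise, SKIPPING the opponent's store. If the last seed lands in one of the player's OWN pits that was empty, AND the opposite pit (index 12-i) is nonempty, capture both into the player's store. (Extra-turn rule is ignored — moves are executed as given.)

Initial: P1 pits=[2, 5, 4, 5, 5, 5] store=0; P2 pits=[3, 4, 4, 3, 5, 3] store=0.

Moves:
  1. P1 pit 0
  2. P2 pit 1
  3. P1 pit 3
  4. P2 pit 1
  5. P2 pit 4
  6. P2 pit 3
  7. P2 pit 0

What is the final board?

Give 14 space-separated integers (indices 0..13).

Answer: 2 7 6 1 6 6 1 0 1 7 1 2 6 2

Derivation:
Move 1: P1 pit0 -> P1=[0,6,5,5,5,5](0) P2=[3,4,4,3,5,3](0)
Move 2: P2 pit1 -> P1=[0,6,5,5,5,5](0) P2=[3,0,5,4,6,4](0)
Move 3: P1 pit3 -> P1=[0,6,5,0,6,6](1) P2=[4,1,5,4,6,4](0)
Move 4: P2 pit1 -> P1=[0,6,5,0,6,6](1) P2=[4,0,6,4,6,4](0)
Move 5: P2 pit4 -> P1=[1,7,6,1,6,6](1) P2=[4,0,6,4,0,5](1)
Move 6: P2 pit3 -> P1=[2,7,6,1,6,6](1) P2=[4,0,6,0,1,6](2)
Move 7: P2 pit0 -> P1=[2,7,6,1,6,6](1) P2=[0,1,7,1,2,6](2)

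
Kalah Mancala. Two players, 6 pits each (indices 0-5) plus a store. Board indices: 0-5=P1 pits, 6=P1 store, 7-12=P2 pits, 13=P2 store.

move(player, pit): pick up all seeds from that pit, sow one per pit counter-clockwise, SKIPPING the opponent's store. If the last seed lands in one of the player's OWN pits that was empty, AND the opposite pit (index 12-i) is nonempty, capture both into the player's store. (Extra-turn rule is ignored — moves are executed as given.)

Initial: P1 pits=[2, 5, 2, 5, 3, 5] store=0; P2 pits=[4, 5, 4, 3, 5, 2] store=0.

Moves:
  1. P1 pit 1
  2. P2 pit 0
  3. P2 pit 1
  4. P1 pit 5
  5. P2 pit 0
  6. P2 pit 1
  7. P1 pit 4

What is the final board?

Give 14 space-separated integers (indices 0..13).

Move 1: P1 pit1 -> P1=[2,0,3,6,4,6](1) P2=[4,5,4,3,5,2](0)
Move 2: P2 pit0 -> P1=[2,0,3,6,4,6](1) P2=[0,6,5,4,6,2](0)
Move 3: P2 pit1 -> P1=[3,0,3,6,4,6](1) P2=[0,0,6,5,7,3](1)
Move 4: P1 pit5 -> P1=[3,0,3,6,4,0](2) P2=[1,1,7,6,8,3](1)
Move 5: P2 pit0 -> P1=[3,0,3,6,4,0](2) P2=[0,2,7,6,8,3](1)
Move 6: P2 pit1 -> P1=[3,0,3,6,4,0](2) P2=[0,0,8,7,8,3](1)
Move 7: P1 pit4 -> P1=[3,0,3,6,0,1](3) P2=[1,1,8,7,8,3](1)

Answer: 3 0 3 6 0 1 3 1 1 8 7 8 3 1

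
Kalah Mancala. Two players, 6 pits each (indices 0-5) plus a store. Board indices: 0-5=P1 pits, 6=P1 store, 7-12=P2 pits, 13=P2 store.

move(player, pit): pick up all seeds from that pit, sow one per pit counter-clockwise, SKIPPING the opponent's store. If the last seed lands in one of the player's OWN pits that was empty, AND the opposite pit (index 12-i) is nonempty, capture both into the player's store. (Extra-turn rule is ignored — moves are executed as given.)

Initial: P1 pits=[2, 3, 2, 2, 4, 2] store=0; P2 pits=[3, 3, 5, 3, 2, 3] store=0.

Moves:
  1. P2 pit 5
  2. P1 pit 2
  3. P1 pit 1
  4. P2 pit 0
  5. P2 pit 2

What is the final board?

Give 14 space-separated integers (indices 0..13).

Move 1: P2 pit5 -> P1=[3,4,2,2,4,2](0) P2=[3,3,5,3,2,0](1)
Move 2: P1 pit2 -> P1=[3,4,0,3,5,2](0) P2=[3,3,5,3,2,0](1)
Move 3: P1 pit1 -> P1=[3,0,1,4,6,3](0) P2=[3,3,5,3,2,0](1)
Move 4: P2 pit0 -> P1=[3,0,1,4,6,3](0) P2=[0,4,6,4,2,0](1)
Move 5: P2 pit2 -> P1=[4,1,1,4,6,3](0) P2=[0,4,0,5,3,1](2)

Answer: 4 1 1 4 6 3 0 0 4 0 5 3 1 2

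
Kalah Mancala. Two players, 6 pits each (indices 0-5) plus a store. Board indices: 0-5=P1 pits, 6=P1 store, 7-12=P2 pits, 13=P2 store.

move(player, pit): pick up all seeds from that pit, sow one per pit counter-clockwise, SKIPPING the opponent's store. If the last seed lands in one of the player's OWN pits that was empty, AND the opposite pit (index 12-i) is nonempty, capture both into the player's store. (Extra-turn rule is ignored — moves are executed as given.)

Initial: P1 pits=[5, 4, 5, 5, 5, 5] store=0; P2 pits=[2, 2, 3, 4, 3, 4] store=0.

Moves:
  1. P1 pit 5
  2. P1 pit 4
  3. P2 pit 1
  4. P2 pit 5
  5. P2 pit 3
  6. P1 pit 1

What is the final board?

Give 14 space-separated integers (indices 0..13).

Move 1: P1 pit5 -> P1=[5,4,5,5,5,0](1) P2=[3,3,4,5,3,4](0)
Move 2: P1 pit4 -> P1=[5,4,5,5,0,1](2) P2=[4,4,5,5,3,4](0)
Move 3: P2 pit1 -> P1=[5,4,5,5,0,1](2) P2=[4,0,6,6,4,5](0)
Move 4: P2 pit5 -> P1=[6,5,6,6,0,1](2) P2=[4,0,6,6,4,0](1)
Move 5: P2 pit3 -> P1=[7,6,7,6,0,1](2) P2=[4,0,6,0,5,1](2)
Move 6: P1 pit1 -> P1=[7,0,8,7,1,2](3) P2=[5,0,6,0,5,1](2)

Answer: 7 0 8 7 1 2 3 5 0 6 0 5 1 2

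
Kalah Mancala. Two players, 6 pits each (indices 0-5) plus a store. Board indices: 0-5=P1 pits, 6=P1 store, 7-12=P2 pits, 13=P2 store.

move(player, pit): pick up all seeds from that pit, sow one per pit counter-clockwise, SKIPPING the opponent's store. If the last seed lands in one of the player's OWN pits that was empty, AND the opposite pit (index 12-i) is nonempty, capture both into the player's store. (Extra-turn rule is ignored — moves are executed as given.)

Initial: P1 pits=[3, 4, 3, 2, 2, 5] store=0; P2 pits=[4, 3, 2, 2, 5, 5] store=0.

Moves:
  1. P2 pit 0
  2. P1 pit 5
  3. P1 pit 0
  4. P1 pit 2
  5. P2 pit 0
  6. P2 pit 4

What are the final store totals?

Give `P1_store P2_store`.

Move 1: P2 pit0 -> P1=[3,4,3,2,2,5](0) P2=[0,4,3,3,6,5](0)
Move 2: P1 pit5 -> P1=[3,4,3,2,2,0](1) P2=[1,5,4,4,6,5](0)
Move 3: P1 pit0 -> P1=[0,5,4,3,2,0](1) P2=[1,5,4,4,6,5](0)
Move 4: P1 pit2 -> P1=[0,5,0,4,3,1](2) P2=[1,5,4,4,6,5](0)
Move 5: P2 pit0 -> P1=[0,5,0,4,3,1](2) P2=[0,6,4,4,6,5](0)
Move 6: P2 pit4 -> P1=[1,6,1,5,3,1](2) P2=[0,6,4,4,0,6](1)

Answer: 2 1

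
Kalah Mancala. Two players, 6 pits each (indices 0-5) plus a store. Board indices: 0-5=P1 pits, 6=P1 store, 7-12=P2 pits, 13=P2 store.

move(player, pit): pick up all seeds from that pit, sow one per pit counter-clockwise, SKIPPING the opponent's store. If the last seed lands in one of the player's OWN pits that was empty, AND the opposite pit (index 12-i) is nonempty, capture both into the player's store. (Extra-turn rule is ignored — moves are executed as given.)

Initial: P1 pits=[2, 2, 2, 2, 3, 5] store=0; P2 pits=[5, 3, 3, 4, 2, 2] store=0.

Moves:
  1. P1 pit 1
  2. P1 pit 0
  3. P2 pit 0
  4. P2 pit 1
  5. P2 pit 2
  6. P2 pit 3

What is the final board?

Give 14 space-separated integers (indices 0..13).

Answer: 2 2 5 4 3 5 0 0 0 0 0 6 6 2

Derivation:
Move 1: P1 pit1 -> P1=[2,0,3,3,3,5](0) P2=[5,3,3,4,2,2](0)
Move 2: P1 pit0 -> P1=[0,1,4,3,3,5](0) P2=[5,3,3,4,2,2](0)
Move 3: P2 pit0 -> P1=[0,1,4,3,3,5](0) P2=[0,4,4,5,3,3](0)
Move 4: P2 pit1 -> P1=[0,1,4,3,3,5](0) P2=[0,0,5,6,4,4](0)
Move 5: P2 pit2 -> P1=[1,1,4,3,3,5](0) P2=[0,0,0,7,5,5](1)
Move 6: P2 pit3 -> P1=[2,2,5,4,3,5](0) P2=[0,0,0,0,6,6](2)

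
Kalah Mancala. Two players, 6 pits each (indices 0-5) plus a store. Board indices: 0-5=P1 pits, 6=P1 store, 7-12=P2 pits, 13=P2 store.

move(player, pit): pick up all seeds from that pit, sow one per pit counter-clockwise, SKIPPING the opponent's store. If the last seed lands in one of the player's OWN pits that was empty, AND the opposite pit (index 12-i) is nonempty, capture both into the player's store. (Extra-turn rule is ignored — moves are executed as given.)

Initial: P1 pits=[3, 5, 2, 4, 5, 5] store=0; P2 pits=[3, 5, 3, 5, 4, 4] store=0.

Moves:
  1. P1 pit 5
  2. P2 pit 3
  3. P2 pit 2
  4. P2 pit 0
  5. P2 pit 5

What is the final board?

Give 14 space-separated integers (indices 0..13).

Answer: 5 7 4 5 6 0 1 0 7 1 2 7 0 3

Derivation:
Move 1: P1 pit5 -> P1=[3,5,2,4,5,0](1) P2=[4,6,4,6,4,4](0)
Move 2: P2 pit3 -> P1=[4,6,3,4,5,0](1) P2=[4,6,4,0,5,5](1)
Move 3: P2 pit2 -> P1=[4,6,3,4,5,0](1) P2=[4,6,0,1,6,6](2)
Move 4: P2 pit0 -> P1=[4,6,3,4,5,0](1) P2=[0,7,1,2,7,6](2)
Move 5: P2 pit5 -> P1=[5,7,4,5,6,0](1) P2=[0,7,1,2,7,0](3)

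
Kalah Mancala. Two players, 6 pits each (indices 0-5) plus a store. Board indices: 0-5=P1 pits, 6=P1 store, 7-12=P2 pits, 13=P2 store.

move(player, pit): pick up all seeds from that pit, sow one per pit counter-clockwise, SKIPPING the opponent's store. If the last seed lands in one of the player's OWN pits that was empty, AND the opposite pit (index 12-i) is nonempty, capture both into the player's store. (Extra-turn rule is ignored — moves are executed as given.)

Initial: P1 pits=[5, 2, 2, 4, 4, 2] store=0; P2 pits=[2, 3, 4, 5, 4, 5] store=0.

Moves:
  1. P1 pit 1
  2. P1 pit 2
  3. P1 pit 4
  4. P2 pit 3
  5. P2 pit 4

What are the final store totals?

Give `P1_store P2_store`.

Move 1: P1 pit1 -> P1=[5,0,3,5,4,2](0) P2=[2,3,4,5,4,5](0)
Move 2: P1 pit2 -> P1=[5,0,0,6,5,3](0) P2=[2,3,4,5,4,5](0)
Move 3: P1 pit4 -> P1=[5,0,0,6,0,4](1) P2=[3,4,5,5,4,5](0)
Move 4: P2 pit3 -> P1=[6,1,0,6,0,4](1) P2=[3,4,5,0,5,6](1)
Move 5: P2 pit4 -> P1=[7,2,1,6,0,4](1) P2=[3,4,5,0,0,7](2)

Answer: 1 2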